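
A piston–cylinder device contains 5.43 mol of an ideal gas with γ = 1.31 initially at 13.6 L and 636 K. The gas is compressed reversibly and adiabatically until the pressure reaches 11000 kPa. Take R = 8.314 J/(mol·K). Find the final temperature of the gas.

940 K

P₁ = nRT₁/V₁ = 5.43×8.314×636/13.6 = 2110 kPa.
Adiabatic: T₂/T₁ = (P₂/P₁)^((γ−1)/γ) ⇒ T₂ = 636×(5.21)^0.237 = 940 K; V₂ = 3.86 L.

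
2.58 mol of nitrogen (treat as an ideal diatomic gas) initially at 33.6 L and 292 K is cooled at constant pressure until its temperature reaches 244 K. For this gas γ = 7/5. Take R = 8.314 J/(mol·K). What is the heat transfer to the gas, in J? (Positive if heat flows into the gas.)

-3600 J

P₁ = nRT₁/V₁ = 2.58×8.314×292/33.6 = 186 kPa.
Isobaric: P stays 186 kPa; V/T = const ⇒ T₂ = 244 K, V₂ = 28.1 L.
W = PΔV = 186×(28.1−33.6) kPa·L = -1030 J.
ΔU = nCvΔT = 2.58×20.8×(244−292) = -2570 J.
Q = ΔU + W = nCpΔT = -3600 J.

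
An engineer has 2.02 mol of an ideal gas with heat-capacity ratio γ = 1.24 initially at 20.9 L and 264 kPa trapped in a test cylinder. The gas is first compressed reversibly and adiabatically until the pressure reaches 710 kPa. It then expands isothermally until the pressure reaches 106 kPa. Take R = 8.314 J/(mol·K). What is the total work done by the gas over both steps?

T₁ = P₁V₁/(nR) = 264×20.9/(2.02×8.314) = 329 K.
Step 1 — Adiabatic: T₂/T₁ = (P₂/P₁)^((γ−1)/γ) ⇒ T₂ = 329×(2.69)^0.194 = 398 K; V₂ = 9.41 L.
ΔU = nCvΔT = 2.02×34.6×(398−329) = 4850 J.
Q = 0 for an adiabatic process, so W = −ΔU = -4850 J.
State after step 1: P = 710 kPa, V = 9.41 L, T = 398 K.
Step 2 — Isothermal: T stays 398 K; PV = const ⇒ V₂ = 63.0 L, P₂ = 106 kPa.
ΔU = 0 (ideal gas, T constant).
W = nRT ln(V₂/V₁) = 2.02×8.314×398×ln(6.70) = 12700 J.
Q = ΔU + W = 12700 J.
Net over both steps: W = 7860 J, Q = 12700 J, ΔU = 4850 J.

7860 J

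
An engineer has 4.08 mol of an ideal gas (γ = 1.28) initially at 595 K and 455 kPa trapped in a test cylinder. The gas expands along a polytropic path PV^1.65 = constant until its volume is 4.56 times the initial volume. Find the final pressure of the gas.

37.2 kPa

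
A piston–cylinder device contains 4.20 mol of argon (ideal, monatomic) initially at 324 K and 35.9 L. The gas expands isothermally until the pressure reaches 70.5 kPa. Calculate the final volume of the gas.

P₁ = nRT₁/V₁ = 4.20×8.314×324/35.9 = 315 kPa.
Isothermal: T stays 324 K; PV = const ⇒ V₂ = 160 L, P₂ = 70.5 kPa.

160 L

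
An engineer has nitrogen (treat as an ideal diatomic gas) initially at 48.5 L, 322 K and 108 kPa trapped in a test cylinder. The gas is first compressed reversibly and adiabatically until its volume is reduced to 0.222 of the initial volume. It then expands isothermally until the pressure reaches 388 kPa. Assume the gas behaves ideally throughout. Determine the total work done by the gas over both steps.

n = P₁V₁/(RT₁) = 108×48.5/(8.314×322) = 1.96 mol.
Step 1 — Adiabatic: TV^(γ−1) = const ⇒ T₂ = 322×(4.50)^0.400 = 588 K; PV^γ = const ⇒ P₂ = 888 kPa.
ΔU = nCvΔT = 1.96×20.8×(588−322) = 10800 J.
Q = 0 for an adiabatic process, so W = −ΔU = -10800 J.
State after step 1: P = 888 kPa, V = 10.8 L, T = 588 K.
Step 2 — Isothermal: T stays 588 K; PV = const ⇒ V₂ = 24.6 L, P₂ = 388 kPa.
ΔU = 0 (ideal gas, T constant).
W = nRT ln(V₂/V₁) = 1.96×8.314×588×ln(2.29) = 7920 J.
Q = ΔU + W = 7920 J.
Net over both steps: W = -2890 J, Q = 7920 J, ΔU = 10800 J.

-2890 J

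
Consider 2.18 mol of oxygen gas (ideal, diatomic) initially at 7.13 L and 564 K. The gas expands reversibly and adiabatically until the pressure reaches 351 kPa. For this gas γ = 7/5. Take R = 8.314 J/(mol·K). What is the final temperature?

P₁ = nRT₁/V₁ = 2.18×8.314×564/7.13 = 1430 kPa.
Adiabatic: T₂/T₁ = (P₂/P₁)^((γ−1)/γ) ⇒ T₂ = 564×(0.245)^0.286 = 377 K; V₂ = 19.5 L.

377 K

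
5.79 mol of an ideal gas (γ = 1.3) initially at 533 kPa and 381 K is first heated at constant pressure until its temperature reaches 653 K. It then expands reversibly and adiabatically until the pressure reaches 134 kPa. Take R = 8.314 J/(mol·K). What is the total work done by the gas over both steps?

41700 J

V₁ = nRT₁/P₁ = 5.79×8.314×381/533 = 34.4 L.
Step 1 — Isobaric: P stays 533 kPa; V/T = const ⇒ T₂ = 653 K, V₂ = 59.0 L.
W = PΔV = 533×(59.0−34.4) kPa·L = 13100 J.
ΔU = nCvΔT = 5.79×27.7×(653−381) = 43600 J.
Q = ΔU + W = nCpΔT = 56700 J.
State after step 1: P = 533 kPa, V = 59.0 L, T = 653 K.
Step 2 — Adiabatic: T₂/T₁ = (P₂/P₁)^((γ−1)/γ) ⇒ T₂ = 653×(0.251)^0.231 = 475 K; V₂ = 171 L.
ΔU = nCvΔT = 5.79×27.7×(475−653) = -28600 J.
Q = 0 for an adiabatic process, so W = −ΔU = 28600 J.
Net over both steps: W = 41700 J, Q = 56700 J, ΔU = 15100 J.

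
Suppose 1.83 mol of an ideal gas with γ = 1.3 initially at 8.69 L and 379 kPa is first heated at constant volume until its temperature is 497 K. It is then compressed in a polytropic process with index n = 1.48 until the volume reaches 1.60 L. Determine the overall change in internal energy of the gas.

45800 J

T₁ = P₁V₁/(nR) = 379×8.69/(1.83×8.314) = 216 K.
Step 1 — Isochoric: V stays 8.69 L; P/T = const ⇒ T₂ = 497 K, P₂ = 870 kPa.
W = 0 (no volume change).
ΔU = nCvΔT = 1.83×27.7×(497−216) = 14200 J.
Q = ΔU = 14200 J.
State after step 1: P = 870 kPa, V = 8.69 L, T = 497 K.
Step 2 — Polytropic n=1.48: T₂ = T₁(V₁/V₂)^(n−1) = 497×(5.43)^0.48 = 1120 K; P₂ = P₁(V₁/V₂)^n = 10600 kPa.
W = (P₁V₁−P₂V₂)/(n−1) = (870×8.69−10600×1.60)/0.48 = -19700 J.
ΔU = nCvΔT = 1.83×27.7×(1120−497) = 31600 J.
Q = ΔU + W = 11800 J.
Net over both steps: W = -19700 J, Q = 26100 J, ΔU = 45800 J.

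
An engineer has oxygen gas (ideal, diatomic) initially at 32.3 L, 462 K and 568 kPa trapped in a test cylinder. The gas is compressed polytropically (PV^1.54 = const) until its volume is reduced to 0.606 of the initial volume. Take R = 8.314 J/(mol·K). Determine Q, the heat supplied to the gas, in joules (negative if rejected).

3690 J

n = P₁V₁/(RT₁) = 568×32.3/(8.314×462) = 4.78 mol.
Polytropic n=1.54: T₂ = T₁(V₁/V₂)^(n−1) = 462×(1.65)^0.54 = 605 K; P₂ = P₁(V₁/V₂)^n = 1230 kPa.
W = (P₁V₁−P₂V₂)/(n−1) = (568×32.3−1230×19.6)/0.54 = -10600 J.
ΔU = nCvΔT = 4.78×20.8×(605−462) = 14200 J.
Q = ΔU + W = 3690 J.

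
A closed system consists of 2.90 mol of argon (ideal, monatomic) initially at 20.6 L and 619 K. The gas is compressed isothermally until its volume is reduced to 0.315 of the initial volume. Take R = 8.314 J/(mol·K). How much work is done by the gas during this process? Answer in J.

-17200 J

P₁ = nRT₁/V₁ = 2.90×8.314×619/20.6 = 724 kPa.
Isothermal: T stays 619 K; PV = const ⇒ V₂ = 6.49 L, P₂ = 2300 kPa.
W = nRT ln(V₂/V₁) = 2.90×8.314×619×ln(0.315) = -17200 J.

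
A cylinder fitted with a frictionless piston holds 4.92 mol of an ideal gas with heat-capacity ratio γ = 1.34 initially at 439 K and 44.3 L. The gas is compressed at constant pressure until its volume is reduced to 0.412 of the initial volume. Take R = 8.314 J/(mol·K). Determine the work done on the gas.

P₁ = nRT₁/V₁ = 4.92×8.314×439/44.3 = 405 kPa.
Isobaric: P stays 405 kPa; V/T = const ⇒ T₂ = 181 K, V₂ = 18.3 L.
W = PΔV = 405×(18.3−44.3) kPa·L = -10600 J.
Work done on the gas = −W_by = 10600 J.

10600 J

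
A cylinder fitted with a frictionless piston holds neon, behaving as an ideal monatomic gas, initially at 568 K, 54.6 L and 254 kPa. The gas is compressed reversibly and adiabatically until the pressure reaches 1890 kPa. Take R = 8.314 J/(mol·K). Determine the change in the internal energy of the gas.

n = P₁V₁/(RT₁) = 254×54.6/(8.314×568) = 2.94 mol.
Adiabatic: T₂/T₁ = (P₂/P₁)^((γ−1)/γ) ⇒ T₂ = 568×(7.44)^0.400 = 1270 K; V₂ = 16.4 L.
For an ideal gas ΔU = nCvΔT with Cv = (3/2)R = 12.5 J/(mol·K).
ΔU = 2.94×12.5×(1270−568) = 25600 J.

25600 J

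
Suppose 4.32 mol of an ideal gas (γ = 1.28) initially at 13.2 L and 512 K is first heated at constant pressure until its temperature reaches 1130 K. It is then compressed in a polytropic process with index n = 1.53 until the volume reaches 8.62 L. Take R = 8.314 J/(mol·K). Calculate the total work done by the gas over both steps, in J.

P₁ = nRT₁/V₁ = 4.32×8.314×512/13.2 = 1390 kPa.
Step 1 — Isobaric: P stays 1390 kPa; V/T = const ⇒ T₂ = 1130 K, V₂ = 29.1 L.
W = PΔV = 1390×(29.1−13.2) kPa·L = 22200 J.
ΔU = nCvΔT = 4.32×29.7×(1130−512) = 79300 J.
Q = ΔU + W = nCpΔT = 101000 J.
State after step 1: P = 1390 kPa, V = 29.1 L, T = 1130 K.
Step 2 — Polytropic n=1.53: T₂ = T₁(V₁/V₂)^(n−1) = 1130×(3.38)^0.53 = 2150 K; P₂ = P₁(V₁/V₂)^n = 8980 kPa.
W = (P₁V₁−P₂V₂)/(n−1) = (1390×29.1−8980×8.62)/0.53 = -69400 J.
ΔU = nCvΔT = 4.32×29.7×(2150−1130) = 131000 J.
Q = ΔU + W = 62000 J.
Net over both steps: W = -47200 J, Q = 163000 J, ΔU = 211000 J.

-47200 J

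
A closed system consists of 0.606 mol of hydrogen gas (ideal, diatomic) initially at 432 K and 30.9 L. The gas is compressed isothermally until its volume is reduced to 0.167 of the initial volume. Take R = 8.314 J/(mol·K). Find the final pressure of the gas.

422 kPa

P₁ = nRT₁/V₁ = 0.606×8.314×432/30.9 = 70.4 kPa.
Isothermal: T stays 432 K; PV = const ⇒ V₂ = 5.16 L, P₂ = 422 kPa.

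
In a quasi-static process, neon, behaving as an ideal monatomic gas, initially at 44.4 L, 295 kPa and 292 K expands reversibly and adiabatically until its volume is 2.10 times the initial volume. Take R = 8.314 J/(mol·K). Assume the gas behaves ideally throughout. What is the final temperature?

178 K

Adiabatic: TV^(γ−1) = const ⇒ T₂ = 292×(0.476)^0.667 = 178 K; PV^γ = const ⇒ P₂ = 85.7 kPa.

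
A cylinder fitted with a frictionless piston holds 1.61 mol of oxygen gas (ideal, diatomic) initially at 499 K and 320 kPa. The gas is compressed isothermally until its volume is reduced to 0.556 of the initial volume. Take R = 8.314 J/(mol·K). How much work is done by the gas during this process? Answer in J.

-3920 J

V₁ = nRT₁/P₁ = 1.61×8.314×499/320 = 20.9 L.
Isothermal: T stays 499 K; PV = const ⇒ V₂ = 11.6 L, P₂ = 576 kPa.
W = nRT ln(V₂/V₁) = 1.61×8.314×499×ln(0.556) = -3920 J.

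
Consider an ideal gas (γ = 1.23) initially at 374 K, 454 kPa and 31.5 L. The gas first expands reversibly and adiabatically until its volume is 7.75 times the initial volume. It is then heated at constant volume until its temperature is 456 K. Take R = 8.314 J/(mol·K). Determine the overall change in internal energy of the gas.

13600 J

n = P₁V₁/(RT₁) = 454×31.5/(8.314×374) = 4.60 mol.
Step 1 — Adiabatic: TV^(γ−1) = const ⇒ T₂ = 374×(0.129)^0.230 = 234 K; PV^γ = const ⇒ P₂ = 36.6 kPa.
ΔU = nCvΔT = 4.60×36.1×(234−374) = -23400 J.
Q = 0 for an adiabatic process, so W = −ΔU = 23400 J.
State after step 1: P = 36.6 kPa, V = 244 L, T = 234 K.
Step 2 — Isochoric: V stays 244 L; P/T = const ⇒ T₂ = 456 K, P₂ = 71.4 kPa.
W = 0 (no volume change).
ΔU = nCvΔT = 4.60×36.1×(456−234) = 37000 J.
Q = ΔU = 37000 J.
Net over both steps: W = 23400 J, Q = 37000 J, ΔU = 13600 J.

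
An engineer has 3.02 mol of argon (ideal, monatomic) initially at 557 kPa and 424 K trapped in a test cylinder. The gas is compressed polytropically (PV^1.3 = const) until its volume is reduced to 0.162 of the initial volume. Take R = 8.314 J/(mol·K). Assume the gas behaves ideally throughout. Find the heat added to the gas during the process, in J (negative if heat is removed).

V₁ = nRT₁/P₁ = 3.02×8.314×424/557 = 19.1 L.
Polytropic n=1.3: T₂ = T₁(V₁/V₂)^(n−1) = 424×(6.17)^0.30 = 732 K; P₂ = P₁(V₁/V₂)^n = 5940 kPa.
W = (P₁V₁−P₂V₂)/(n−1) = (557×19.1−5940×3.10)/0.30 = -25800 J.
ΔU = nCvΔT = 3.02×12.5×(732−424) = 11600 J.
Q = ΔU + W = -14200 J.

-14200 J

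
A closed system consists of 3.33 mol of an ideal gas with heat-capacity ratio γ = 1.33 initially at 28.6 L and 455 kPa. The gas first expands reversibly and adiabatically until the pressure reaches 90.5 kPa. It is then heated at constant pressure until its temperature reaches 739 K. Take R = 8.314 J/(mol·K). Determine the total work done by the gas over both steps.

T₁ = P₁V₁/(nR) = 455×28.6/(3.33×8.314) = 470 K.
Step 1 — Adiabatic: T₂/T₁ = (P₂/P₁)^((γ−1)/γ) ⇒ T₂ = 470×(0.199)^0.248 = 315 K; V₂ = 96.3 L.
ΔU = nCvΔT = 3.33×25.2×(315−470) = -13000 J.
Q = 0 for an adiabatic process, so W = −ΔU = 13000 J.
State after step 1: P = 90.5 kPa, V = 96.3 L, T = 315 K.
Step 2 — Isobaric: P stays 90.5 kPa; V/T = const ⇒ T₂ = 739 K, V₂ = 226 L.
W = PΔV = 90.5×(226−96.3) kPa·L = 11700 J.
ΔU = nCvΔT = 3.33×25.2×(739−315) = 35600 J.
Q = ΔU + W = nCpΔT = 47300 J.
Net over both steps: W = 24800 J, Q = 47300 J, ΔU = 22600 J.

24800 J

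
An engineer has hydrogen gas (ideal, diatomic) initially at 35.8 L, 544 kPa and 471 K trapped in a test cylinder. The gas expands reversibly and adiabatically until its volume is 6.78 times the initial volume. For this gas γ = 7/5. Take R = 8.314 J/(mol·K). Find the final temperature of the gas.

Adiabatic: TV^(γ−1) = const ⇒ T₂ = 471×(0.147)^0.400 = 219 K; PV^γ = const ⇒ P₂ = 37.3 kPa.

219 K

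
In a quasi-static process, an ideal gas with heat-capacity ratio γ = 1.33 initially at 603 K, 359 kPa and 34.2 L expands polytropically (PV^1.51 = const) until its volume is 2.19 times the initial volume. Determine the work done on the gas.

n = P₁V₁/(RT₁) = 359×34.2/(8.314×603) = 2.45 mol.
Polytropic n=1.51: T₂ = T₁(V₁/V₂)^(n−1) = 603×(0.457)^0.51 = 404 K; P₂ = P₁(V₁/V₂)^n = 110 kPa.
W = (P₁V₁−P₂V₂)/(n−1) = (359×34.2−110×74.9)/0.51 = 7930 J.
Work done on the gas = −W_by = -7930 J.

-7930 J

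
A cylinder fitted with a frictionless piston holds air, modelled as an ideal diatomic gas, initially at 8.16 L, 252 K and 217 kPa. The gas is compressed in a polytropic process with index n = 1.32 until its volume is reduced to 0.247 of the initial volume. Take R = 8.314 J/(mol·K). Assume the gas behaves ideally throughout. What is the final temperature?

Polytropic n=1.32: T₂ = T₁(V₁/V₂)^(n−1) = 252×(4.05)^0.32 = 394 K; P₂ = P₁(V₁/V₂)^n = 1370 kPa.

394 K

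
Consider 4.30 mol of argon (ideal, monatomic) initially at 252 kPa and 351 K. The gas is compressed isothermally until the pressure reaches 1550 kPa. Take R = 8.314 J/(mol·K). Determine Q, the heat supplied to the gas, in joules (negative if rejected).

-22800 J

V₁ = nRT₁/P₁ = 4.30×8.314×351/252 = 49.8 L.
Isothermal: T stays 351 K; PV = const ⇒ V₂ = 8.10 L, P₂ = 1550 kPa.
ΔU = 0 (ideal gas, T constant).
W = nRT ln(V₂/V₁) = 4.30×8.314×351×ln(0.163) = -22800 J.
Q = ΔU + W = -22800 J.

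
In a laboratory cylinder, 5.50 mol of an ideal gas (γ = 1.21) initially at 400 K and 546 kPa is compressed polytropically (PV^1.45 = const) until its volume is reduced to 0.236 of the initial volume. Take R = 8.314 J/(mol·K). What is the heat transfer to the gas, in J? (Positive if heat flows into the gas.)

V₁ = nRT₁/P₁ = 5.50×8.314×400/546 = 33.5 L.
Polytropic n=1.45: T₂ = T₁(V₁/V₂)^(n−1) = 400×(4.24)^0.45 = 766 K; P₂ = P₁(V₁/V₂)^n = 4430 kPa.
W = (P₁V₁−P₂V₂)/(n−1) = (546×33.5−4430×7.91)/0.45 = -37200 J.
ΔU = nCvΔT = 5.50×39.6×(766−400) = 79700 J.
Q = ΔU + W = 42500 J.

42500 J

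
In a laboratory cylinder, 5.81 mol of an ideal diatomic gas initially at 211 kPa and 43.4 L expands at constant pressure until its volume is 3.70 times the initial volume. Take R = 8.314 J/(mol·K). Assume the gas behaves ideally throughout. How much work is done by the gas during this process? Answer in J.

T₁ = P₁V₁/(nR) = 211×43.4/(5.81×8.314) = 190 K.
Isobaric: P stays 211 kPa; V/T = const ⇒ T₂ = 701 K, V₂ = 161 L.
W = PΔV = 211×(161−43.4) kPa·L = 24700 J.

24700 J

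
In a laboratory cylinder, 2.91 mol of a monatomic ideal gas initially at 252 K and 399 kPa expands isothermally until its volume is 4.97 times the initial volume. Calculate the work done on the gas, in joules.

V₁ = nRT₁/P₁ = 2.91×8.314×252/399 = 15.3 L.
Isothermal: T stays 252 K; PV = const ⇒ V₂ = 75.9 L, P₂ = 80.3 kPa.
W = nRT ln(V₂/V₁) = 2.91×8.314×252×ln(4.97) = 9780 J.
Work done on the gas = −W_by = -9780 J.

-9780 J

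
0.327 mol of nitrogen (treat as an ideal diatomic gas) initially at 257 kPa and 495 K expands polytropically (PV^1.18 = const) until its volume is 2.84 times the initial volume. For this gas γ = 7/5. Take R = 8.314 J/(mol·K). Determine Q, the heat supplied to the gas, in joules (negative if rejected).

V₁ = nRT₁/P₁ = 0.327×8.314×495/257 = 5.24 L.
Polytropic n=1.18: T₂ = T₁(V₁/V₂)^(n−1) = 495×(0.352)^0.18 = 410 K; P₂ = P₁(V₁/V₂)^n = 75.0 kPa.
W = (P₁V₁−P₂V₂)/(n−1) = (257×5.24−75.0×14.9)/0.18 = 1280 J.
ΔU = nCvΔT = 0.327×20.8×(410−495) = -576 J.
Q = ΔU + W = 704 J.

704 J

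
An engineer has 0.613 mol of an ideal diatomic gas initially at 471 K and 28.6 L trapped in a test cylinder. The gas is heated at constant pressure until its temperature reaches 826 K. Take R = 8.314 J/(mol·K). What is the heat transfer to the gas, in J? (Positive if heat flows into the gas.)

P₁ = nRT₁/V₁ = 0.613×8.314×471/28.6 = 83.9 kPa.
Isobaric: P stays 83.9 kPa; V/T = const ⇒ T₂ = 826 K, V₂ = 50.2 L.
W = PΔV = 83.9×(50.2−28.6) kPa·L = 1810 J.
ΔU = nCvΔT = 0.613×20.8×(826−471) = 4520 J.
Q = ΔU + W = nCpΔT = 6330 J.

6330 J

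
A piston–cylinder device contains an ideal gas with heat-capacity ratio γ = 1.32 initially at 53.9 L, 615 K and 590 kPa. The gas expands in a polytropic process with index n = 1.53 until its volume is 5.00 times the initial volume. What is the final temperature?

Polytropic n=1.53: T₂ = T₁(V₁/V₂)^(n−1) = 615×(0.200)^0.53 = 262 K; P₂ = P₁(V₁/V₂)^n = 50.3 kPa.

262 K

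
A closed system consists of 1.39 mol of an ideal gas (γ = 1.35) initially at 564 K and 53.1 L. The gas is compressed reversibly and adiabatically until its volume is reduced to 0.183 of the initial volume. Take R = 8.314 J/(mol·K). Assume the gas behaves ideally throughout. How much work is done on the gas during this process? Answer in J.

P₁ = nRT₁/V₁ = 1.39×8.314×564/53.1 = 123 kPa.
Adiabatic: TV^(γ−1) = const ⇒ T₂ = 564×(5.46)^0.350 = 1020 K; PV^γ = const ⇒ P₂ = 1220 kPa.
ΔU = nCvΔT = 1.39×23.8×(1020−564) = 15100 J.
Q = 0 for an adiabatic process, so W = −ΔU = -15100 J.
Work done on the gas = −W_by = 15100 J.

15100 J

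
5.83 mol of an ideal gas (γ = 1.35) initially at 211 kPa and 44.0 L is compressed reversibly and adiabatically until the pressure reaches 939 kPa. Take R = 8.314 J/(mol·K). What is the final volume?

T₁ = P₁V₁/(nR) = 211×44.0/(5.83×8.314) = 192 K.
Adiabatic: T₂/T₁ = (P₂/P₁)^((γ−1)/γ) ⇒ T₂ = 192×(4.45)^0.259 = 282 K; V₂ = 14.6 L.

14.6 L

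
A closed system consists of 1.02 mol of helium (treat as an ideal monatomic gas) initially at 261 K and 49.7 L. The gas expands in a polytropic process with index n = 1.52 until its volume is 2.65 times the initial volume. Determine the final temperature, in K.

P₁ = nRT₁/V₁ = 1.02×8.314×261/49.7 = 44.5 kPa.
Polytropic n=1.52: T₂ = T₁(V₁/V₂)^(n−1) = 261×(0.377)^0.52 = 157 K; P₂ = P₁(V₁/V₂)^n = 10.1 kPa.

157 K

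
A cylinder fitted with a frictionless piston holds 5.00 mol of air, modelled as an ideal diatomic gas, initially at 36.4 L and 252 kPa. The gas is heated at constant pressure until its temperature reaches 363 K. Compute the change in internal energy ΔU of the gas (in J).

T₁ = P₁V₁/(nR) = 252×36.4/(5.00×8.314) = 221 K.
Isobaric: P stays 252 kPa; V/T = const ⇒ T₂ = 363 K, V₂ = 59.9 L.
For an ideal gas ΔU = nCvΔT with Cv = (5/2)R = 20.8 J/(mol·K).
ΔU = 5.00×20.8×(363−221) = 14800 J.

14800 J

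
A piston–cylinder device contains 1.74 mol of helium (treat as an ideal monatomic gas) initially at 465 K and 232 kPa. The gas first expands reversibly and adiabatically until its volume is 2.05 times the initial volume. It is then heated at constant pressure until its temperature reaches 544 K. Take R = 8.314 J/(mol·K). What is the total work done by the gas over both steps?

7540 J

V₁ = nRT₁/P₁ = 1.74×8.314×465/232 = 29.0 L.
Step 1 — Adiabatic: TV^(γ−1) = const ⇒ T₂ = 465×(0.488)^0.667 = 288 K; PV^γ = const ⇒ P₂ = 70.1 kPa.
ΔU = nCvΔT = 1.74×12.5×(288−465) = -3840 J.
Q = 0 for an adiabatic process, so W = −ΔU = 3840 J.
State after step 1: P = 70.1 kPa, V = 59.4 L, T = 288 K.
Step 2 — Isobaric: P stays 70.1 kPa; V/T = const ⇒ T₂ = 544 K, V₂ = 112 L.
W = PΔV = 70.1×(112−59.4) kPa·L = 3700 J.
ΔU = nCvΔT = 1.74×12.5×(544−288) = 5550 J.
Q = ΔU + W = nCpΔT = 9250 J.
Net over both steps: W = 7540 J, Q = 9250 J, ΔU = 1710 J.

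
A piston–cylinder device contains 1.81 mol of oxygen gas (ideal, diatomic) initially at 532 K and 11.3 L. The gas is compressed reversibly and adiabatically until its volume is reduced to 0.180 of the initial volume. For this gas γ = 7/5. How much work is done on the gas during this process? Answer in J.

19700 J

P₁ = nRT₁/V₁ = 1.81×8.314×532/11.3 = 708 kPa.
Adiabatic: TV^(γ−1) = const ⇒ T₂ = 532×(5.56)^0.400 = 1060 K; PV^γ = const ⇒ P₂ = 7820 kPa.
ΔU = nCvΔT = 1.81×20.8×(1060−532) = 19700 J.
Q = 0 for an adiabatic process, so W = −ΔU = -19700 J.
Work done on the gas = −W_by = 19700 J.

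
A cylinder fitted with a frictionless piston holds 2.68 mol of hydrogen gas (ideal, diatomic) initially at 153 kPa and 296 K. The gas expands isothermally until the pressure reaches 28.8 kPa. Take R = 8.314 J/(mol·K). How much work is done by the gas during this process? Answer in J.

11000 J

V₁ = nRT₁/P₁ = 2.68×8.314×296/153 = 43.1 L.
Isothermal: T stays 296 K; PV = const ⇒ V₂ = 229 L, P₂ = 28.8 kPa.
W = nRT ln(V₂/V₁) = 2.68×8.314×296×ln(5.31) = 11000 J.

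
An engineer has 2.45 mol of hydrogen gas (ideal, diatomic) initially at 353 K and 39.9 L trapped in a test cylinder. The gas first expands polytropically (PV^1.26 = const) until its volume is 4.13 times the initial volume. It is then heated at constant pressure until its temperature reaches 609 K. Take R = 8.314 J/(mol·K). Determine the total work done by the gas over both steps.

16000 J

P₁ = nRT₁/V₁ = 2.45×8.314×353/39.9 = 180 kPa.
Step 1 — Polytropic n=1.26: T₂ = T₁(V₁/V₂)^(n−1) = 353×(0.242)^0.26 = 244 K; P₂ = P₁(V₁/V₂)^n = 30.2 kPa.
W = (P₁V₁−P₂V₂)/(n−1) = (180×39.9−30.2×165)/0.26 = 8530 J.
ΔU = nCvΔT = 2.45×20.8×(244−353) = -5540 J.
Q = ΔU + W = 2990 J.
State after step 1: P = 30.2 kPa, V = 165 L, T = 244 K.
Step 2 — Isobaric: P stays 30.2 kPa; V/T = const ⇒ T₂ = 609 K, V₂ = 411 L.
W = PΔV = 30.2×(411−165) kPa·L = 7430 J.
ΔU = nCvΔT = 2.45×20.8×(609−244) = 18600 J.
Q = ΔU + W = nCpΔT = 26000 J.
Net over both steps: W = 16000 J, Q = 29000 J, ΔU = 13000 J.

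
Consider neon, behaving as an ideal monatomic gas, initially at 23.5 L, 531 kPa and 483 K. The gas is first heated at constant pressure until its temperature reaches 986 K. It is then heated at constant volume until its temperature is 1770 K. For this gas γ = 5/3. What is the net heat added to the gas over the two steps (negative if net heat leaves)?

n = P₁V₁/(RT₁) = 531×23.5/(8.314×483) = 3.11 mol.
Step 1 — Isobaric: P stays 531 kPa; V/T = const ⇒ T₂ = 986 K, V₂ = 48.0 L.
W = PΔV = 531×(48.0−23.5) kPa·L = 13000 J.
ΔU = nCvΔT = 3.11×12.5×(986−483) = 19500 J.
Q = ΔU + W = nCpΔT = 32500 J.
State after step 1: P = 531 kPa, V = 48.0 L, T = 986 K.
Step 2 — Isochoric: V stays 48.0 L; P/T = const ⇒ T₂ = 1770 K, P₂ = 953 kPa.
W = 0 (no volume change).
ΔU = nCvΔT = 3.11×12.5×(1770−986) = 30400 J.
Q = ΔU = 30400 J.
Net over both steps: W = 13000 J, Q = 62900 J, ΔU = 49900 J.

62900 J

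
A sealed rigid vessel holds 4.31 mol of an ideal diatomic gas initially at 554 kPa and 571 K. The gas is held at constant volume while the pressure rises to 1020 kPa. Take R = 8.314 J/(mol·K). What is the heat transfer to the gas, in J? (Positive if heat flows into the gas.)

43000 J

V₁ = nRT₁/P₁ = 4.31×8.314×571/554 = 36.9 L.
Isochoric: V stays 36.9 L; P/T = const ⇒ T₂ = 1050 K, P₂ = 1020 kPa.
W = 0 (no volume change).
ΔU = nCvΔT = 4.31×20.8×(1050−571) = 43000 J.
Q = ΔU = 43000 J.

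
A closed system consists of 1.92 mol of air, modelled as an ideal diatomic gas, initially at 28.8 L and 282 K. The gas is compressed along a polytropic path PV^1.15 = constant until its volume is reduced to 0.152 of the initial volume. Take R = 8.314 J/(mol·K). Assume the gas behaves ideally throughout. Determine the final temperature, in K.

P₁ = nRT₁/V₁ = 1.92×8.314×282/28.8 = 156 kPa.
Polytropic n=1.15: T₂ = T₁(V₁/V₂)^(n−1) = 282×(6.58)^0.15 = 374 K; P₂ = P₁(V₁/V₂)^n = 1360 kPa.

374 K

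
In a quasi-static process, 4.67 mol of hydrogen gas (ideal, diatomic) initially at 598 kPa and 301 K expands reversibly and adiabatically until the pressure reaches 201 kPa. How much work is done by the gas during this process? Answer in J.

7820 J

V₁ = nRT₁/P₁ = 4.67×8.314×301/598 = 19.5 L.
Adiabatic: T₂/T₁ = (P₂/P₁)^((γ−1)/γ) ⇒ T₂ = 301×(0.336)^0.286 = 220 K; V₂ = 42.6 L.
ΔU = nCvΔT = 4.67×20.8×(220−301) = -7820 J.
Q = 0 for an adiabatic process, so W = −ΔU = 7820 J.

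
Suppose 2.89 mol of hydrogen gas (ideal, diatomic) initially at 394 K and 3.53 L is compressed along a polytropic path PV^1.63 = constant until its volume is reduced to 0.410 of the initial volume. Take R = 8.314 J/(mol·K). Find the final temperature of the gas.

P₁ = nRT₁/V₁ = 2.89×8.314×394/3.53 = 2680 kPa.
Polytropic n=1.63: T₂ = T₁(V₁/V₂)^(n−1) = 394×(2.44)^0.63 = 691 K; P₂ = P₁(V₁/V₂)^n = 11500 kPa.

691 K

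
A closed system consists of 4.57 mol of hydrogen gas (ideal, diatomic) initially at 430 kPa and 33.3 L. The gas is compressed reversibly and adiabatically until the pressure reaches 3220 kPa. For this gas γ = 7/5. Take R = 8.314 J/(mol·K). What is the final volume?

7.90 L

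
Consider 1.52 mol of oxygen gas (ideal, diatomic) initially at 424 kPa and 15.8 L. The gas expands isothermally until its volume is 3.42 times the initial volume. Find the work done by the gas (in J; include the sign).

T₁ = P₁V₁/(nR) = 424×15.8/(1.52×8.314) = 530 K.
Isothermal: T stays 530 K; PV = const ⇒ V₂ = 54.0 L, P₂ = 124 kPa.
W = nRT ln(V₂/V₁) = 1.52×8.314×530×ln(3.42) = 8240 J.

8240 J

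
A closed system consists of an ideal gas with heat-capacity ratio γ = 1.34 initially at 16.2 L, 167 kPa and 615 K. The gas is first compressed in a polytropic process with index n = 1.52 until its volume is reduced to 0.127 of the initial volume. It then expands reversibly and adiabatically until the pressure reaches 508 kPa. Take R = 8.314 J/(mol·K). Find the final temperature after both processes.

n = P₁V₁/(RT₁) = 167×16.2/(8.314×615) = 0.529 mol.
Step 1 — Polytropic n=1.52: T₂ = T₁(V₁/V₂)^(n−1) = 615×(7.87)^0.52 = 1800 K; P₂ = P₁(V₁/V₂)^n = 3850 kPa.
W = (P₁V₁−P₂V₂)/(n−1) = (167×16.2−3850×2.06)/0.52 = -10000 J.
ΔU = nCvΔT = 0.529×24.5×(1800−615) = 15300 J.
Q = ΔU + W = 5300 J.
State after step 1: P = 3850 kPa, V = 2.06 L, T = 1800 K.
Step 2 — Adiabatic: T₂/T₁ = (P₂/P₁)^((γ−1)/γ) ⇒ T₂ = 1800×(0.132)^0.254 = 1080 K; V₂ = 9.32 L.
ΔU = nCvΔT = 0.529×24.5×(1080−1800) = -9350 J.
Q = 0 for an adiabatic process, so W = −ΔU = 9350 J.
Net over both steps: W = -666 J, Q = 5300 J, ΔU = 5970 J.

1080 K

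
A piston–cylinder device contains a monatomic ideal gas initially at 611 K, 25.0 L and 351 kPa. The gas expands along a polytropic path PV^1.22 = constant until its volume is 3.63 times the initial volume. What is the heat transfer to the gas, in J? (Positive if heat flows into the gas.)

6600 J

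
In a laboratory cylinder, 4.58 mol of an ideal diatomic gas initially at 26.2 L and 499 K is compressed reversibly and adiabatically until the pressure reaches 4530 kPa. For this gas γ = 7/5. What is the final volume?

7.08 L

P₁ = nRT₁/V₁ = 4.58×8.314×499/26.2 = 725 kPa.
Adiabatic: T₂/T₁ = (P₂/P₁)^((γ−1)/γ) ⇒ T₂ = 499×(6.25)^0.286 = 842 K; V₂ = 7.08 L.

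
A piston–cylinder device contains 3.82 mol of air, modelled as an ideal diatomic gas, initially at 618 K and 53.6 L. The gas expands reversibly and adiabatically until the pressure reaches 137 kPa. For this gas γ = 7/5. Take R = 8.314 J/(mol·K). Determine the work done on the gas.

-12000 J

P₁ = nRT₁/V₁ = 3.82×8.314×618/53.6 = 366 kPa.
Adiabatic: T₂/T₁ = (P₂/P₁)^((γ−1)/γ) ⇒ T₂ = 618×(0.374)^0.286 = 467 K; V₂ = 108 L.
ΔU = nCvΔT = 3.82×20.8×(467−618) = -12000 J.
Q = 0 for an adiabatic process, so W = −ΔU = 12000 J.
Work done on the gas = −W_by = -12000 J.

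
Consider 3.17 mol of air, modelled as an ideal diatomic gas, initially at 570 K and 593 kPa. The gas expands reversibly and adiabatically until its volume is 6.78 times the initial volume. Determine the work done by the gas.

V₁ = nRT₁/P₁ = 3.17×8.314×570/593 = 25.3 L.
Adiabatic: TV^(γ−1) = const ⇒ T₂ = 570×(0.147)^0.400 = 265 K; PV^γ = const ⇒ P₂ = 40.7 kPa.
ΔU = nCvΔT = 3.17×20.8×(265−570) = -20100 J.
Q = 0 for an adiabatic process, so W = −ΔU = 20100 J.

20100 J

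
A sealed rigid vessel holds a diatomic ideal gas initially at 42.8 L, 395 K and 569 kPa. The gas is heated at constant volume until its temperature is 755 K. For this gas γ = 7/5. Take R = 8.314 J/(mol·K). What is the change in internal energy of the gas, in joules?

n = P₁V₁/(RT₁) = 569×42.8/(8.314×395) = 7.42 mol.
Isochoric: V stays 42.8 L; P/T = const ⇒ T₂ = 755 K, P₂ = 1090 kPa.
For an ideal gas ΔU = nCvΔT with Cv = (5/2)R = 20.8 J/(mol·K).
ΔU = 7.42×20.8×(755−395) = 55500 J.

55500 J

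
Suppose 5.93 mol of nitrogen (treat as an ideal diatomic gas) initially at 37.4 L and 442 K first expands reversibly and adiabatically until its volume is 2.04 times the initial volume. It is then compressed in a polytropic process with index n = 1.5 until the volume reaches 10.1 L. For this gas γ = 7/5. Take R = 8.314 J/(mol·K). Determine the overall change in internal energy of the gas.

58100 J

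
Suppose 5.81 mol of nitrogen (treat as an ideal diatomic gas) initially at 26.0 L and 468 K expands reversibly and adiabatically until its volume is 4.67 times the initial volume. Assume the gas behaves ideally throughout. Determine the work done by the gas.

P₁ = nRT₁/V₁ = 5.81×8.314×468/26.0 = 869 kPa.
Adiabatic: TV^(γ−1) = const ⇒ T₂ = 468×(0.214)^0.400 = 253 K; PV^γ = const ⇒ P₂ = 101 kPa.
ΔU = nCvΔT = 5.81×20.8×(253−468) = -26000 J.
Q = 0 for an adiabatic process, so W = −ΔU = 26000 J.

26000 J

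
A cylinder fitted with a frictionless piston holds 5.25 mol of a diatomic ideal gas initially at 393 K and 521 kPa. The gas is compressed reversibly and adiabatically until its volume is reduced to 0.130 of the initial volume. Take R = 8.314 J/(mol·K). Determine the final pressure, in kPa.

V₁ = nRT₁/P₁ = 5.25×8.314×393/521 = 32.9 L.
Adiabatic: TV^(γ−1) = const ⇒ T₂ = 393×(7.69)^0.400 = 889 K; PV^γ = const ⇒ P₂ = 9060 kPa.

9060 kPa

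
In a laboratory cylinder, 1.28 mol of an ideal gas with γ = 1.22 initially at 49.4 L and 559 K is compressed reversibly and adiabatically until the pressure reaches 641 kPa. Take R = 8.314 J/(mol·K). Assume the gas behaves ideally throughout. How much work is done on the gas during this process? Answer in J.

P₁ = nRT₁/V₁ = 1.28×8.314×559/49.4 = 120 kPa.
Adiabatic: T₂/T₁ = (P₂/P₁)^((γ−1)/γ) ⇒ T₂ = 559×(5.32)^0.180 = 756 K; V₂ = 12.5 L.
ΔU = nCvΔT = 1.28×37.8×(756−559) = 9520 J.
Q = 0 for an adiabatic process, so W = −ΔU = -9520 J.
Work done on the gas = −W_by = 9520 J.

9520 J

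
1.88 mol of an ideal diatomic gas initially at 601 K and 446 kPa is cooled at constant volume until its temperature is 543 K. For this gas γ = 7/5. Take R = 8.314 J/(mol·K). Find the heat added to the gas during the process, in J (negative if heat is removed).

V₁ = nRT₁/P₁ = 1.88×8.314×601/446 = 21.1 L.
Isochoric: V stays 21.1 L; P/T = const ⇒ T₂ = 543 K, P₂ = 403 kPa.
W = 0 (no volume change).
ΔU = nCvΔT = 1.88×20.8×(543−601) = -2270 J.
Q = ΔU = -2270 J.

-2270 J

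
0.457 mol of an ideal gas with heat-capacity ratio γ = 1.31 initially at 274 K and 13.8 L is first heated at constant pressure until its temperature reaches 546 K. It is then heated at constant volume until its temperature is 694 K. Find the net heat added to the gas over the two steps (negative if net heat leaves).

6180 J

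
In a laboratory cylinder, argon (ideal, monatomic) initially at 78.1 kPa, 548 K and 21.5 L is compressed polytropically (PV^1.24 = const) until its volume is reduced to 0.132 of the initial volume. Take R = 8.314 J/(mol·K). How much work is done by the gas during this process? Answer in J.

-4380 J

n = P₁V₁/(RT₁) = 78.1×21.5/(8.314×548) = 0.369 mol.
Polytropic n=1.24: T₂ = T₁(V₁/V₂)^(n−1) = 548×(7.58)^0.24 = 891 K; P₂ = P₁(V₁/V₂)^n = 962 kPa.
W = (P₁V₁−P₂V₂)/(n−1) = (78.1×21.5−962×2.84)/0.24 = -4380 J.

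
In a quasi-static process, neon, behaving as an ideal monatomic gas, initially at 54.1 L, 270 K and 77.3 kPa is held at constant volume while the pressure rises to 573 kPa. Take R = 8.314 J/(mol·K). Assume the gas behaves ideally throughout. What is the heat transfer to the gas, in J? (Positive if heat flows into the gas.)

n = P₁V₁/(RT₁) = 77.3×54.1/(8.314×270) = 1.86 mol.
Isochoric: V stays 54.1 L; P/T = const ⇒ T₂ = 2000 K, P₂ = 573 kPa.
W = 0 (no volume change).
ΔU = nCvΔT = 1.86×12.5×(2000−270) = 40200 J.
Q = ΔU = 40200 J.

40200 J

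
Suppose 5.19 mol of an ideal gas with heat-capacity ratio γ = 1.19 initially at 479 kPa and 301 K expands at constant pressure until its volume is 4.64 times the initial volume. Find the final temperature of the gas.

1400 K

V₁ = nRT₁/P₁ = 5.19×8.314×301/479 = 27.1 L.
Isobaric: P stays 479 kPa; V/T = const ⇒ T₂ = 1400 K, V₂ = 126 L.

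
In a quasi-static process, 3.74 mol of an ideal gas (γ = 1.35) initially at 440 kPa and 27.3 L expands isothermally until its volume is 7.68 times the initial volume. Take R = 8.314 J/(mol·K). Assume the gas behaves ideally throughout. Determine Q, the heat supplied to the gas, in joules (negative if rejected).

24500 J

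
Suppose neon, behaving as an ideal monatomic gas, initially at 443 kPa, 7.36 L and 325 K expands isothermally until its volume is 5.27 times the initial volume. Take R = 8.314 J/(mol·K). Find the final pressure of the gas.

84.1 kPa

Isothermal: T stays 325 K; PV = const ⇒ V₂ = 38.8 L, P₂ = 84.1 kPa.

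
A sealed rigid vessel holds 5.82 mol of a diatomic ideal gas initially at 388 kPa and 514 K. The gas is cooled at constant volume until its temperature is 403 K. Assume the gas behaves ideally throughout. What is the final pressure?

V₁ = nRT₁/P₁ = 5.82×8.314×514/388 = 64.1 L.
Isochoric: V stays 64.1 L; P/T = const ⇒ T₂ = 403 K, P₂ = 304 kPa.

304 kPa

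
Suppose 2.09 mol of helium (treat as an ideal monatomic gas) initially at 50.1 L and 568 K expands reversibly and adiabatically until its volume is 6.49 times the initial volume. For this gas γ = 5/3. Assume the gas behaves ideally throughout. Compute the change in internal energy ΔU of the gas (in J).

P₁ = nRT₁/V₁ = 2.09×8.314×568/50.1 = 197 kPa.
Adiabatic: TV^(γ−1) = const ⇒ T₂ = 568×(0.154)^0.667 = 163 K; PV^γ = const ⇒ P₂ = 8.72 kPa.
For an ideal gas ΔU = nCvΔT with Cv = (3/2)R = 12.5 J/(mol·K).
ΔU = 2.09×12.5×(163−568) = -10500 J.

-10500 J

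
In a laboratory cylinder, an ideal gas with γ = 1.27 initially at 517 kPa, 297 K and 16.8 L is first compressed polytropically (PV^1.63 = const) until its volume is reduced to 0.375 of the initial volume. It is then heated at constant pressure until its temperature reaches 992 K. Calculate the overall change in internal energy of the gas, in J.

75300 J

n = P₁V₁/(RT₁) = 517×16.8/(8.314×297) = 3.52 mol.
Step 1 — Polytropic n=1.63: T₂ = T₁(V₁/V₂)^(n−1) = 297×(2.67)^0.63 = 551 K; P₂ = P₁(V₁/V₂)^n = 2560 kPa.
W = (P₁V₁−P₂V₂)/(n−1) = (517×16.8−2560×6.30)/0.63 = -11800 J.
ΔU = nCvΔT = 3.52×30.8×(551−297) = 27500 J.
Q = ΔU + W = 15700 J.
State after step 1: P = 2560 kPa, V = 6.30 L, T = 551 K.
Step 2 — Isobaric: P stays 2560 kPa; V/T = const ⇒ T₂ = 992 K, V₂ = 11.3 L.
W = PΔV = 2560×(11.3−6.30) kPa·L = 12900 J.
ΔU = nCvΔT = 3.52×30.8×(992−551) = 47800 J.
Q = ΔU + W = nCpΔT = 60700 J.
Net over both steps: W = 1110 J, Q = 76400 J, ΔU = 75300 J.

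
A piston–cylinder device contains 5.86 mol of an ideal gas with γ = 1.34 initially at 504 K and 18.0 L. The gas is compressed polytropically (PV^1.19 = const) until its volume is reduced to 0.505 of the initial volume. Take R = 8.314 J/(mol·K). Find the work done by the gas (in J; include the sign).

-17900 J

P₁ = nRT₁/V₁ = 5.86×8.314×504/18.0 = 1360 kPa.
Polytropic n=1.19: T₂ = T₁(V₁/V₂)^(n−1) = 504×(1.98)^0.19 = 574 K; P₂ = P₁(V₁/V₂)^n = 3080 kPa.
W = (P₁V₁−P₂V₂)/(n−1) = (1360×18.0−3080×9.09)/0.19 = -17900 J.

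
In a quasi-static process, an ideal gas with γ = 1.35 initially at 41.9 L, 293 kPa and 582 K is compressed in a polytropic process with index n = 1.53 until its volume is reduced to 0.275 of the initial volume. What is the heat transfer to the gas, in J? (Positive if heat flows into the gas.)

11700 J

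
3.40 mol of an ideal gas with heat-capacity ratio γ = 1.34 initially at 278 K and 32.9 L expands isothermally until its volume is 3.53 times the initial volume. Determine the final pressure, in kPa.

67.7 kPa

P₁ = nRT₁/V₁ = 3.40×8.314×278/32.9 = 239 kPa.
Isothermal: T stays 278 K; PV = const ⇒ V₂ = 116 L, P₂ = 67.7 kPa.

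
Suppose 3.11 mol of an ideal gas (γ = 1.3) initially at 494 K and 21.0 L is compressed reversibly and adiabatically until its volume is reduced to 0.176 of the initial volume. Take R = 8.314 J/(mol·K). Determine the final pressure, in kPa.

5820 kPa

P₁ = nRT₁/V₁ = 3.11×8.314×494/21.0 = 608 kPa.
Adiabatic: TV^(γ−1) = const ⇒ T₂ = 494×(5.68)^0.300 = 832 K; PV^γ = const ⇒ P₂ = 5820 kPa.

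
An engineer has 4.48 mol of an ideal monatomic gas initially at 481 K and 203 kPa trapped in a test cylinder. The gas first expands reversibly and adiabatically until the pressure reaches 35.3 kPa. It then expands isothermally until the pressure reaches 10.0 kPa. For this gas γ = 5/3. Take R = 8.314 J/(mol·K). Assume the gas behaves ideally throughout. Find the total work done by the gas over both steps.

24700 J

V₁ = nRT₁/P₁ = 4.48×8.314×481/203 = 88.3 L.
Step 1 — Adiabatic: T₂/T₁ = (P₂/P₁)^((γ−1)/γ) ⇒ T₂ = 481×(0.174)^0.400 = 239 K; V₂ = 252 L.
ΔU = nCvΔT = 4.48×12.5×(239−481) = -13500 J.
Q = 0 for an adiabatic process, so W = −ΔU = 13500 J.
State after step 1: P = 35.3 kPa, V = 252 L, T = 239 K.
Step 2 — Isothermal: T stays 239 K; PV = const ⇒ V₂ = 890 L, P₂ = 10.0 kPa.
ΔU = 0 (ideal gas, T constant).
W = nRT ln(V₂/V₁) = 4.48×8.314×239×ln(3.53) = 11200 J.
Q = ΔU + W = 11200 J.
Net over both steps: W = 24700 J, Q = 11200 J, ΔU = -13500 J.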